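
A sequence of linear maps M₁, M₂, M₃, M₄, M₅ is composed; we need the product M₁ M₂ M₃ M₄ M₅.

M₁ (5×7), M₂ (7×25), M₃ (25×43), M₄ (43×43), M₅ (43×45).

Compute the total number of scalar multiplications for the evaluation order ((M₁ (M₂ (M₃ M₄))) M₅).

(M₃ M₄): 25×43 by 43×43 → 25×43, cost 25·43·43 = 46225
(M₂ (M₃ M₄)): 7×25 by 25×43 → 7×43, cost 7·25·43 = 7525; cumulative 53750
(M₁ (M₂ (M₃ M₄))): 5×7 by 7×43 → 5×43, cost 5·7·43 = 1505; cumulative 55255
((M₁ (M₂ (M₃ M₄))) M₅): 5×43 by 43×45 → 5×45, cost 5·43·45 = 9675; cumulative 64930
Total: 64930 scalar multiplications.

64930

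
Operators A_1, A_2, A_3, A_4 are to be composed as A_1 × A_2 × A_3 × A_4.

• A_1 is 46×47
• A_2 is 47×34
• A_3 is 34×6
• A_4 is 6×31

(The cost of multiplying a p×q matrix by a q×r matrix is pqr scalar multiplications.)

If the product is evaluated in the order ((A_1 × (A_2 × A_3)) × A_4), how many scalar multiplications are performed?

(A_2 × A_3): 47×34 by 34×6 → 47×6, cost 47·34·6 = 9588
(A_1 × (A_2 × A_3)): 46×47 by 47×6 → 46×6, cost 46·47·6 = 12972; cumulative 22560
((A_1 × (A_2 × A_3)) × A_4): 46×6 by 6×31 → 46×31, cost 46·6·31 = 8556; cumulative 31116
Total: 31116 scalar multiplications.

31116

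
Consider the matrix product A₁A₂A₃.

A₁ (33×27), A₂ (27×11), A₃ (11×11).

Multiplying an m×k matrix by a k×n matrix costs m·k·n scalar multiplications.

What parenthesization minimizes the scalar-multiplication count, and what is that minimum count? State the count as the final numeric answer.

13068

(A₁(A₂A₃)): cost 13068.
((A₁A₂)A₃): cost 13794.
Optimal: (A₁(A₂A₃)) with cost 13068.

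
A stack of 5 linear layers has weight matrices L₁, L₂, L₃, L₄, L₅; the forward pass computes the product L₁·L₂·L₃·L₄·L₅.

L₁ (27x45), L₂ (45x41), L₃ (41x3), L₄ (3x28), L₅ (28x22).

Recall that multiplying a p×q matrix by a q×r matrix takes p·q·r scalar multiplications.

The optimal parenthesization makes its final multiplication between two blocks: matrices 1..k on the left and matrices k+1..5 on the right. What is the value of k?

Adjacent pairs: L₁L₂ = 27·45·41 = 49815; L₂L₃ = 45·41·3 = 5535; L₃L₄ = 41·3·28 = 3444; L₄L₅ = 3·28·22 = 1848.
Length 3: L₁..L₃: k=1: 0+5535+27·45·3=9180; k=2: 49815+0+27·41·3=53136 → min 9180 | L₂..L₄: k=2: 0+3444+45·41·28=55104; k=3: 5535+0+45·3·28=9315 → min 9315 | L₃..L₅: k=3: 0+1848+41·3·22=4554; k=4: 3444+0+41·28·22=28700 → min 4554.
Length 4: L₁..L₄: k=1: 0+9315+27·45·28=43335; k=2: 49815+3444+27·41·28=84255; k=3: 9180+0+27·3·28=11448 → min 11448 | L₂..L₅: k=2: 0+4554+45·41·22=45144; k=3: 5535+1848+45·3·22=10353; k=4: 9315+0+45·28·22=37035 → min 10353.
Top-level splits: k=1: (L₁..L₁)·(L₂..L₅) → 0+10353+27·45·22 = 37083; k=2: (L₁..L₂)·(L₃..L₅) → 49815+4554+27·41·22 = 78723; k=3: (L₁..L₃)·(L₄..L₅) → 9180+1848+27·3·22 = 12810; k=4: (L₁..L₄)·(L₅..L₅) → 11448+0+27·28·22 = 28080.
Best split is after L₃, i.e. k = 3.

3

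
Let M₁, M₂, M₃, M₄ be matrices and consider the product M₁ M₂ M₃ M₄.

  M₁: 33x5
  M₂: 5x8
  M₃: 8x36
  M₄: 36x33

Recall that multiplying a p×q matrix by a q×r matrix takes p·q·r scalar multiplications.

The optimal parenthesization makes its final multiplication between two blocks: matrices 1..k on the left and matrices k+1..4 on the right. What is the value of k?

1

Adjacent pairs: M₁M₂ = 33·5·8 = 1320; M₂M₃ = 5·8·36 = 1440; M₃M₄ = 8·36·33 = 9504.
Length 3: M₁..M₃: k=1: 0+1440+33·5·36=7380; k=2: 1320+0+33·8·36=10824 → min 7380 | M₂..M₄: k=2: 0+9504+5·8·33=10824; k=3: 1440+0+5·36·33=7380 → min 7380.
Top-level splits: k=1: (M₁..M₁)·(M₂..M₄) → 0+7380+33·5·33 = 12825; k=2: (M₁..M₂)·(M₃..M₄) → 1320+9504+33·8·33 = 19536; k=3: (M₁..M₃)·(M₄..M₄) → 7380+0+33·36·33 = 46584.
Best split is after M₁, i.e. k = 1.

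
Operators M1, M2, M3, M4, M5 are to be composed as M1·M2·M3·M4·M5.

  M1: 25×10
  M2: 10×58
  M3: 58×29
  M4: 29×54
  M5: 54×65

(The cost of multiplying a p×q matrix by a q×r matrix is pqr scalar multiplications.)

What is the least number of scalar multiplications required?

83830

Adjacent pairs: M1M2 = 25·10·58 = 14500; M2M3 = 10·58·29 = 16820; M3M4 = 58·29·54 = 90828; M4M5 = 29·54·65 = 101790.
Length 3: M1..M3: k=1: 0+16820+25·10·29=24070; k=2: 14500+0+25·58·29=56550 → min 24070 | M2..M4: k=2: 0+90828+10·58·54=122148; k=3: 16820+0+10·29·54=32480 → min 32480 | M3..M5: k=3: 0+101790+58·29·65=211120; k=4: 90828+0+58·54·65=294408 → min 211120.
Length 4: M1..M4: k=1: 0+32480+25·10·54=45980; k=2: 14500+90828+25·58·54=183628; k=3: 24070+0+25·29·54=63220 → min 45980 | M2..M5: k=2: 0+211120+10·58·65=248820; k=3: 16820+101790+10·29·65=137460; k=4: 32480+0+10·54·65=67580 → min 67580.
Length 5: M1..M5: k=1: 0+67580+25·10·65=83830; k=2: 14500+211120+25·58·65=319870; k=3: 24070+101790+25·29·65=172985; k=4: 45980+0+25·54·65=133730 → min 83830.
Optimal order: (M1·(((M2·M3)·M4)·M5)) with cost 83830.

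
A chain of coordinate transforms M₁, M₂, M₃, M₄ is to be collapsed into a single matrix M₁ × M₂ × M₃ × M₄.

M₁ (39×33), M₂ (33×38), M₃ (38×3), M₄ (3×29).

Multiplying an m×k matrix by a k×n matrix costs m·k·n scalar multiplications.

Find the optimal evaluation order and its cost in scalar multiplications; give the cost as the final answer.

Adjacent pairs: M₁M₂ = 39·33·38 = 48906; M₂M₃ = 33·38·3 = 3762; M₃M₄ = 38·3·29 = 3306.
Length 3: M₁..M₃: k=1: 0+3762+39·33·3=7623; k=2: 48906+0+39·38·3=53352 → min 7623 | M₂..M₄: k=2: 0+3306+33·38·29=39672; k=3: 3762+0+33·3·29=6633 → min 6633.
Length 4: M₁..M₄: k=1: 0+6633+39·33·29=43956; k=2: 48906+3306+39·38·29=95190; k=3: 7623+0+39·3·29=11016 → min 11016.
Optimal parenthesization: ((M₁ × (M₂ × M₃)) × M₄) with cost 11016.

11016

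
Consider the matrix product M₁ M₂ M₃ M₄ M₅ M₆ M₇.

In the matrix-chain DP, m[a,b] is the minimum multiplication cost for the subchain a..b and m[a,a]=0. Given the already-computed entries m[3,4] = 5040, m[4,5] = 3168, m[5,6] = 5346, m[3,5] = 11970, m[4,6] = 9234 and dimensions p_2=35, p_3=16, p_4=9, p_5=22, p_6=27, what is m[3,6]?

m[3,6] = min over k∈[3,5] of m[3,k]+m[k+1,6]+p_{2}·p_k·p_{6}.
k=3: 0 + 9234 + 35·16·27 = 24354; k=4: 5040 + 5346 + 35·9·27 = 18891; k=5: 11970 + 0 + 35·22·27 = 32760.
Minimum: 18891 at k=4.

18891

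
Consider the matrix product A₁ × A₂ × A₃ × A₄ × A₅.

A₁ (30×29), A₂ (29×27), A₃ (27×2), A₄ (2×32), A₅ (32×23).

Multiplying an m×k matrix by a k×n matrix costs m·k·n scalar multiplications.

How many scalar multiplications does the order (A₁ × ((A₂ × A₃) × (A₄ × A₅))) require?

24382

(A₂ × A₃): 29×27 by 27×2 → 29×2, cost 29·27·2 = 1566
(A₄ × A₅): 2×32 by 32×23 → 2×23, cost 2·32·23 = 1472
((A₂ × A₃) × (A₄ × A₅)): 29×2 by 2×23 → 29×23, cost 29·2·23 = 1334; cumulative 4372
(A₁ × ((A₂ × A₃) × (A₄ × A₅))): 30×29 by 29×23 → 30×23, cost 30·29·23 = 20010; cumulative 24382
Total: 24382 scalar multiplications.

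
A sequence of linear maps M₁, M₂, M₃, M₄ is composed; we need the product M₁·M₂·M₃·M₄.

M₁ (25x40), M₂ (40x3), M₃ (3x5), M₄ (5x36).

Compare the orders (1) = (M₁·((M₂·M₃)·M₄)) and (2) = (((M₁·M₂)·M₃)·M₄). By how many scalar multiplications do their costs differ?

Order (1) = (M₁·((M₂·M₃)·M₄)): (M₂·M₃): 40×3 by 3×5 → 40×5, cost 40·3·5 = 600; ((M₂·M₃)·M₄): 40×5 by 5×36 → 40×36, cost 40·5·36 = 7200; cumulative 7800; (M₁·((M₂·M₃)·M₄)): 25×40 by 40×36 → 25×36, cost 25·40·36 = 36000; cumulative 43800. Total 43800.
Order (2) = (((M₁·M₂)·M₃)·M₄): (M₁·M₂): 25×40 by 40×3 → 25×3, cost 25·40·3 = 3000; ((M₁·M₂)·M₃): 25×3 by 3×5 → 25×5, cost 25·3·5 = 375; cumulative 3375; (((M₁·M₂)·M₃)·M₄): 25×5 by 5×36 → 25×36, cost 25·5·36 = 4500; cumulative 7875. Total 7875.
Difference: |43800 − 7875| = 35925.

35925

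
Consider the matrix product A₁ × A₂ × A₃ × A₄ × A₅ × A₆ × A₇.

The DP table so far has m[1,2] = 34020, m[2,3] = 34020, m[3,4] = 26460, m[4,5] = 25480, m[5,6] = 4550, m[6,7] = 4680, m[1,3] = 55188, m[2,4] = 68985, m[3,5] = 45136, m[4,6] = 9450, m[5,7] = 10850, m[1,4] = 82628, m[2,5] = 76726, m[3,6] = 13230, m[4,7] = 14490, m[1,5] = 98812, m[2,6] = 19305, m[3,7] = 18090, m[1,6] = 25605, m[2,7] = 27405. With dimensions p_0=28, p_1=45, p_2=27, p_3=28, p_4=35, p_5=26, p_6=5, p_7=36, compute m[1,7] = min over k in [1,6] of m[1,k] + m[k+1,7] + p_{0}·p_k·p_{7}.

30645

m[1,7] = min over k∈[1,6] of m[1,k]+m[k+1,7]+p_{0}·p_k·p_{7}.
k=1: 0 + 27405 + 28·45·36 = 72765; k=2: 34020 + 18090 + 28·27·36 = 79326; k=3: 55188 + 14490 + 28·28·36 = 97902; k=4: 82628 + 10850 + 28·35·36 = 128758; k=5: 98812 + 4680 + 28·26·36 = 129700; k=6: 25605 + 0 + 28·5·36 = 30645.
Minimum: 30645 at k=6.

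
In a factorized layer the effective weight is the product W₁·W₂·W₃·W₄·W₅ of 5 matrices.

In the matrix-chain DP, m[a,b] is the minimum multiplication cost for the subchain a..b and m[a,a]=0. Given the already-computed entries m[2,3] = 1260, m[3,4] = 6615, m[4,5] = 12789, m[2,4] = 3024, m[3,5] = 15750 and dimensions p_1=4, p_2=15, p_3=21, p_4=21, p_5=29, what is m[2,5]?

m[2,5] = min over k∈[2,4] of m[2,k]+m[k+1,5]+p_{1}·p_k·p_{5}.
k=2: 0 + 15750 + 4·15·29 = 17490; k=3: 1260 + 12789 + 4·21·29 = 16485; k=4: 3024 + 0 + 4·21·29 = 5460.
Minimum: 5460 at k=4.

5460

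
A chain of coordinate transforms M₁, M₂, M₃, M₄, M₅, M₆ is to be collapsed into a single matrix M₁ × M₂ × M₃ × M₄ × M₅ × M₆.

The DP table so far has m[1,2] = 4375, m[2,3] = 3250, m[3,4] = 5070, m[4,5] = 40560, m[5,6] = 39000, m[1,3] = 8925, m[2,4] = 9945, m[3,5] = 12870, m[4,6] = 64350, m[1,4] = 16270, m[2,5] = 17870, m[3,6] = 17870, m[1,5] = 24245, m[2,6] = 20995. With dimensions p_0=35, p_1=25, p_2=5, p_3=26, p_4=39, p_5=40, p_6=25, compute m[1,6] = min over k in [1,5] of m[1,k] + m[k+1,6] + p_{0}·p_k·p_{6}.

m[1,6] = min over k∈[1,5] of m[1,k]+m[k+1,6]+p_{0}·p_k·p_{6}.
k=1: 0 + 20995 + 35·25·25 = 42870; k=2: 4375 + 17870 + 35·5·25 = 26620; k=3: 8925 + 64350 + 35·26·25 = 96025; k=4: 16270 + 39000 + 35·39·25 = 89395; k=5: 24245 + 0 + 35·40·25 = 59245.
Minimum: 26620 at k=2.

26620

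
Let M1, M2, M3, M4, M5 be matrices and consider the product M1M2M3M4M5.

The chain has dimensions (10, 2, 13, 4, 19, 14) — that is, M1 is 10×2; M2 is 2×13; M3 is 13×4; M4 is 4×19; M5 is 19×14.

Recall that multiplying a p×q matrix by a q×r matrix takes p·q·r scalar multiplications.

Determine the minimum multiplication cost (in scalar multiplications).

Adjacent pairs: M1M2 = 10·2·13 = 260; M2M3 = 2·13·4 = 104; M3M4 = 13·4·19 = 988; M4M5 = 4·19·14 = 1064.
Length 3: M1..M3: k=1: 0+104+10·2·4=184; k=2: 260+0+10·13·4=780 → min 184 | M2..M4: k=2: 0+988+2·13·19=1482; k=3: 104+0+2·4·19=256 → min 256 | M3..M5: k=3: 0+1064+13·4·14=1792; k=4: 988+0+13·19·14=4446 → min 1792.
Length 4: M1..M4: k=1: 0+256+10·2·19=636; k=2: 260+988+10·13·19=3718; k=3: 184+0+10·4·19=944 → min 636 | M2..M5: k=2: 0+1792+2·13·14=2156; k=3: 104+1064+2·4·14=1280; k=4: 256+0+2·19·14=788 → min 788.
Length 5: M1..M5: k=1: 0+788+10·2·14=1068; k=2: 260+1792+10·13·14=3872; k=3: 184+1064+10·4·14=1808; k=4: 636+0+10·19·14=3296 → min 1068.
Optimal order: (M1(((M2M3)M4)M5)) with cost 1068.

1068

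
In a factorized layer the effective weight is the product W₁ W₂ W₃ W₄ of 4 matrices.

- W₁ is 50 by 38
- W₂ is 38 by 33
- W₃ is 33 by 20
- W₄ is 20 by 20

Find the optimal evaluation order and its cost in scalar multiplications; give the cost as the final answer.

76280

Adjacent pairs: W₁W₂ = 50·38·33 = 62700; W₂W₃ = 38·33·20 = 25080; W₃W₄ = 33·20·20 = 13200.
Length 3: W₁..W₃: k=1: 0+25080+50·38·20=63080; k=2: 62700+0+50·33·20=95700 → min 63080 | W₂..W₄: k=2: 0+13200+38·33·20=38280; k=3: 25080+0+38·20·20=40280 → min 38280.
Length 4: W₁..W₄: k=1: 0+38280+50·38·20=76280; k=2: 62700+13200+50·33·20=108900; k=3: 63080+0+50·20·20=83080 → min 76280.
Optimal parenthesization: (W₁ (W₂ (W₃ W₄))) with cost 76280.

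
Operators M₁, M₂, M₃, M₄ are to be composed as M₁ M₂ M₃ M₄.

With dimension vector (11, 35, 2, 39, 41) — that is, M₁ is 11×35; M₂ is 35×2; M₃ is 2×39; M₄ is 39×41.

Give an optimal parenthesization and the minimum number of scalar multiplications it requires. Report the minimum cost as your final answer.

Adjacent pairs: M₁M₂ = 11·35·2 = 770; M₂M₃ = 35·2·39 = 2730; M₃M₄ = 2·39·41 = 3198.
Length 3: M₁..M₃: k=1: 0+2730+11·35·39=17745; k=2: 770+0+11·2·39=1628 → min 1628 | M₂..M₄: k=2: 0+3198+35·2·41=6068; k=3: 2730+0+35·39·41=58695 → min 6068.
Length 4: M₁..M₄: k=1: 0+6068+11·35·41=21853; k=2: 770+3198+11·2·41=4870; k=3: 1628+0+11·39·41=19217 → min 4870.
Optimal parenthesization: ((M₁ M₂) (M₃ M₄)) with cost 4870.

4870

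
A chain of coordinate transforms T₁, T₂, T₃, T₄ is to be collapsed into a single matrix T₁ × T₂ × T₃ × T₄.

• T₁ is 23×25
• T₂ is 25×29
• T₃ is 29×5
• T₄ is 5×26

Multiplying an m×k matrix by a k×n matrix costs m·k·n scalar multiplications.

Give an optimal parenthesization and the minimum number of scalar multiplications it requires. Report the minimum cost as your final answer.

9490

Adjacent pairs: T₁T₂ = 23·25·29 = 16675; T₂T₃ = 25·29·5 = 3625; T₃T₄ = 29·5·26 = 3770.
Length 3: T₁..T₃: k=1: 0+3625+23·25·5=6500; k=2: 16675+0+23·29·5=20010 → min 6500 | T₂..T₄: k=2: 0+3770+25·29·26=22620; k=3: 3625+0+25·5·26=6875 → min 6875.
Length 4: T₁..T₄: k=1: 0+6875+23·25·26=21825; k=2: 16675+3770+23·29·26=37787; k=3: 6500+0+23·5·26=9490 → min 9490.
Optimal parenthesization: ((T₁ × (T₂ × T₃)) × T₄) with cost 9490.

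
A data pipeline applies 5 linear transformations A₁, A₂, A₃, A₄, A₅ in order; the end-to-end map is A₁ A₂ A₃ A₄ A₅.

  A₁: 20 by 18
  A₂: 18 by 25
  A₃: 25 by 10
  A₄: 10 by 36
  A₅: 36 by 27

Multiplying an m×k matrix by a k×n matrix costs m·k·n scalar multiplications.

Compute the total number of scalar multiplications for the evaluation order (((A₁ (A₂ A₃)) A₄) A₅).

(A₂ A₃): 18×25 by 25×10 → 18×10, cost 18·25·10 = 4500
(A₁ (A₂ A₃)): 20×18 by 18×10 → 20×10, cost 20·18·10 = 3600; cumulative 8100
((A₁ (A₂ A₃)) A₄): 20×10 by 10×36 → 20×36, cost 20·10·36 = 7200; cumulative 15300
(((A₁ (A₂ A₃)) A₄) A₅): 20×36 by 36×27 → 20×27, cost 20·36·27 = 19440; cumulative 34740
Total: 34740 scalar multiplications.

34740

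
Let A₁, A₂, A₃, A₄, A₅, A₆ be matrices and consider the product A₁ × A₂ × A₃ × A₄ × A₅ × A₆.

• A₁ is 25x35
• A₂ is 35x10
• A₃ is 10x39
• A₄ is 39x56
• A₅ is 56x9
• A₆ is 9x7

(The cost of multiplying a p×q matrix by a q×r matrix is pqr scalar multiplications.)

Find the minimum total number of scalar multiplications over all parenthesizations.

30121

Adjacent pairs: A₁A₂ = 25·35·10 = 8750; A₂A₃ = 35·10·39 = 13650; A₃A₄ = 10·39·56 = 21840; A₄A₅ = 39·56·9 = 19656; A₅A₆ = 56·9·7 = 3528.
Length 3: A₁..A₃: k=1: 0+13650+25·35·39=47775; k=2: 8750+0+25·10·39=18500 → min 18500 | A₂..A₄: k=2: 0+21840+35·10·56=41440; k=3: 13650+0+35·39·56=90090 → min 41440 | A₃..A₅: k=3: 0+19656+10·39·9=23166; k=4: 21840+0+10·56·9=26880 → min 23166 | A₄..A₆: k=4: 0+3528+39·56·7=18816; k=5: 19656+0+39·9·7=22113 → min 18816.
Length 4: A₁..A₄: k=1: 0+41440+25·35·56=90440; k=2: 8750+21840+25·10·56=44590; k=3: 18500+0+25·39·56=73100 → min 44590 | A₂..A₅: k=2: 0+23166+35·10·9=26316; k=3: 13650+19656+35·39·9=45591; k=4: 41440+0+35·56·9=59080 → min 26316 | A₃..A₆: k=3: 0+18816+10·39·7=21546; k=4: 21840+3528+10·56·7=29288; k=5: 23166+0+10·9·7=23796 → min 21546.
Length 5: A₁..A₅: k=1: 0+26316+25·35·9=34191; k=2: 8750+23166+25·10·9=34166; k=3: 18500+19656+25·39·9=46931; k=4: 44590+0+25·56·9=57190 → min 34166 | A₂..A₆: k=2: 0+21546+35·10·7=23996; k=3: 13650+18816+35·39·7=42021; k=4: 41440+3528+35·56·7=58688; k=5: 26316+0+35·9·7=28521 → min 23996.
Length 6: A₁..A₆: k=1: 0+23996+25·35·7=30121; k=2: 8750+21546+25·10·7=32046; k=3: 18500+18816+25·39·7=44141; k=4: 44590+3528+25·56·7=57918; k=5: 34166+0+25·9·7=35741 → min 30121.
Optimal order: (A₁ × (A₂ × (A₃ × (A₄ × (A₅ × A₆))))) with cost 30121.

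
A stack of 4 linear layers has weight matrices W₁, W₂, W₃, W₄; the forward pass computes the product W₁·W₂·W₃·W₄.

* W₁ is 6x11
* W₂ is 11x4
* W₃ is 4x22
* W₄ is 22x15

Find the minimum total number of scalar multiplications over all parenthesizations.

1944

Adjacent pairs: W₁W₂ = 6·11·4 = 264; W₂W₃ = 11·4·22 = 968; W₃W₄ = 4·22·15 = 1320.
Length 3: W₁..W₃: k=1: 0+968+6·11·22=2420; k=2: 264+0+6·4·22=792 → min 792 | W₂..W₄: k=2: 0+1320+11·4·15=1980; k=3: 968+0+11·22·15=4598 → min 1980.
Length 4: W₁..W₄: k=1: 0+1980+6·11·15=2970; k=2: 264+1320+6·4·15=1944; k=3: 792+0+6·22·15=2772 → min 1944.
Optimal order: ((W₁·W₂)·(W₃·W₄)) with cost 1944.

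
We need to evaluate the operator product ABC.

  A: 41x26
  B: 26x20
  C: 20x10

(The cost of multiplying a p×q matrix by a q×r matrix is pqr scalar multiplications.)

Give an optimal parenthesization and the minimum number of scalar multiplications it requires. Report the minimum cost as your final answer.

15860

(A(BC)): cost 15860.
((AB)C): cost 29520.
Optimal: (A(BC)) with cost 15860.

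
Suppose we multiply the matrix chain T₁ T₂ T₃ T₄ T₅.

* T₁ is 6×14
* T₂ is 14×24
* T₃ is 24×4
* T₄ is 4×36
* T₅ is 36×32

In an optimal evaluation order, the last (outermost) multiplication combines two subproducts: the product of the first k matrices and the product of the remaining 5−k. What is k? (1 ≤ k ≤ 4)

Adjacent pairs: T₁T₂ = 6·14·24 = 2016; T₂T₃ = 14·24·4 = 1344; T₃T₄ = 24·4·36 = 3456; T₄T₅ = 4·36·32 = 4608.
Length 3: T₁..T₃: k=1: 0+1344+6·14·4=1680; k=2: 2016+0+6·24·4=2592 → min 1680 | T₂..T₄: k=2: 0+3456+14·24·36=15552; k=3: 1344+0+14·4·36=3360 → min 3360 | T₃..T₅: k=3: 0+4608+24·4·32=7680; k=4: 3456+0+24·36·32=31104 → min 7680.
Length 4: T₁..T₄: k=1: 0+3360+6·14·36=6384; k=2: 2016+3456+6·24·36=10656; k=3: 1680+0+6·4·36=2544 → min 2544 | T₂..T₅: k=2: 0+7680+14·24·32=18432; k=3: 1344+4608+14·4·32=7744; k=4: 3360+0+14·36·32=19488 → min 7744.
Top-level splits: k=1: (T₁..T₁)·(T₂..T₅) → 0+7744+6·14·32 = 10432; k=2: (T₁..T₂)·(T₃..T₅) → 2016+7680+6·24·32 = 14304; k=3: (T₁..T₃)·(T₄..T₅) → 1680+4608+6·4·32 = 7056; k=4: (T₁..T₄)·(T₅..T₅) → 2544+0+6·36·32 = 9456.
Best split is after T₃, i.e. k = 3.

3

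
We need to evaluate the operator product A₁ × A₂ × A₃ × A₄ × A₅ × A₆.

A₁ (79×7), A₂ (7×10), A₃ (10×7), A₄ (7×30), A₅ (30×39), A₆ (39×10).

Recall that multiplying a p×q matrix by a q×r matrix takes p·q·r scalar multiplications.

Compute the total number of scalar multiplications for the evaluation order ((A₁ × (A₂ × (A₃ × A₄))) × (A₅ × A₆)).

56190

(A₃ × A₄): 10×7 by 7×30 → 10×30, cost 10·7·30 = 2100
(A₂ × (A₃ × A₄)): 7×10 by 10×30 → 7×30, cost 7·10·30 = 2100; cumulative 4200
(A₁ × (A₂ × (A₃ × A₄))): 79×7 by 7×30 → 79×30, cost 79·7·30 = 16590; cumulative 20790
(A₅ × A₆): 30×39 by 39×10 → 30×10, cost 30·39·10 = 11700
((A₁ × (A₂ × (A₃ × A₄))) × (A₅ × A₆)): 79×30 by 30×10 → 79×10, cost 79·30·10 = 23700; cumulative 56190
Total: 56190 scalar multiplications.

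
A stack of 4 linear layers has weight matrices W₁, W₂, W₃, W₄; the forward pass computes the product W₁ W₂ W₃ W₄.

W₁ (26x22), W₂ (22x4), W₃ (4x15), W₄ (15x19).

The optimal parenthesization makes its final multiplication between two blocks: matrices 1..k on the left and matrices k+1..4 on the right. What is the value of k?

2

Adjacent pairs: W₁W₂ = 26·22·4 = 2288; W₂W₃ = 22·4·15 = 1320; W₃W₄ = 4·15·19 = 1140.
Length 3: W₁..W₃: k=1: 0+1320+26·22·15=9900; k=2: 2288+0+26·4·15=3848 → min 3848 | W₂..W₄: k=2: 0+1140+22·4·19=2812; k=3: 1320+0+22·15·19=7590 → min 2812.
Top-level splits: k=1: (W₁..W₁)·(W₂..W₄) → 0+2812+26·22·19 = 13680; k=2: (W₁..W₂)·(W₃..W₄) → 2288+1140+26·4·19 = 5404; k=3: (W₁..W₃)·(W₄..W₄) → 3848+0+26·15·19 = 11258.
Best split is after W₂, i.e. k = 2.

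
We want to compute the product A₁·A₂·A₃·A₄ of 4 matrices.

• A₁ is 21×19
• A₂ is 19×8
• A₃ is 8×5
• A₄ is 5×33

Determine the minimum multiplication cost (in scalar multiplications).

6220

Adjacent pairs: A₁A₂ = 21·19·8 = 3192; A₂A₃ = 19·8·5 = 760; A₃A₄ = 8·5·33 = 1320.
Length 3: A₁..A₃: k=1: 0+760+21·19·5=2755; k=2: 3192+0+21·8·5=4032 → min 2755 | A₂..A₄: k=2: 0+1320+19·8·33=6336; k=3: 760+0+19·5·33=3895 → min 3895.
Length 4: A₁..A₄: k=1: 0+3895+21·19·33=17062; k=2: 3192+1320+21·8·33=10056; k=3: 2755+0+21·5·33=6220 → min 6220.
Optimal order: ((A₁·(A₂·A₃))·A₄) with cost 6220.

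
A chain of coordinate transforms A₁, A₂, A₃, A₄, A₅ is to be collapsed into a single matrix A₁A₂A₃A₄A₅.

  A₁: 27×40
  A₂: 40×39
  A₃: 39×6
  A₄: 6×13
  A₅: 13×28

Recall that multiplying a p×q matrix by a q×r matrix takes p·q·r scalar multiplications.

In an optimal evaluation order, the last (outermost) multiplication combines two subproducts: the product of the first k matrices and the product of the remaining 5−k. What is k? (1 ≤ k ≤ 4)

Adjacent pairs: A₁A₂ = 27·40·39 = 42120; A₂A₃ = 40·39·6 = 9360; A₃A₄ = 39·6·13 = 3042; A₄A₅ = 6·13·28 = 2184.
Length 3: A₁..A₃: k=1: 0+9360+27·40·6=15840; k=2: 42120+0+27·39·6=48438 → min 15840 | A₂..A₄: k=2: 0+3042+40·39·13=23322; k=3: 9360+0+40·6·13=12480 → min 12480 | A₃..A₅: k=3: 0+2184+39·6·28=8736; k=4: 3042+0+39·13·28=17238 → min 8736.
Length 4: A₁..A₄: k=1: 0+12480+27·40·13=26520; k=2: 42120+3042+27·39·13=58851; k=3: 15840+0+27·6·13=17946 → min 17946 | A₂..A₅: k=2: 0+8736+40·39·28=52416; k=3: 9360+2184+40·6·28=18264; k=4: 12480+0+40·13·28=27040 → min 18264.
Top-level splits: k=1: (A₁..A₁)·(A₂..A₅) → 0+18264+27·40·28 = 48504; k=2: (A₁..A₂)·(A₃..A₅) → 42120+8736+27·39·28 = 80340; k=3: (A₁..A₃)·(A₄..A₅) → 15840+2184+27·6·28 = 22560; k=4: (A₁..A₄)·(A₅..A₅) → 17946+0+27·13·28 = 27774.
Best split is after A₃, i.e. k = 3.

3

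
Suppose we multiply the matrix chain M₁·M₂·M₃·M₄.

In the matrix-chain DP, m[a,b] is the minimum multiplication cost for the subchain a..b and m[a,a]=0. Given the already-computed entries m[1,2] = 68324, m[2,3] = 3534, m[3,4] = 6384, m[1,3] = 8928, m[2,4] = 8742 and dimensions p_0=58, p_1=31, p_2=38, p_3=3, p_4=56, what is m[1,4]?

m[1,4] = min over k∈[1,3] of m[1,k]+m[k+1,4]+p_{0}·p_k·p_{4}.
k=1: 0 + 8742 + 58·31·56 = 109430; k=2: 68324 + 6384 + 58·38·56 = 198132; k=3: 8928 + 0 + 58·3·56 = 18672.
Minimum: 18672 at k=3.

18672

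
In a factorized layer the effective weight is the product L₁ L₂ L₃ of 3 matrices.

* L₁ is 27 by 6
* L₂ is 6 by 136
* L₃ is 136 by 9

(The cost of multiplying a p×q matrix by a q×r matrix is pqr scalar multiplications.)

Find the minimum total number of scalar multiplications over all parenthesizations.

8802

Order (L₁ (L₂ L₃)): (L₂ L₃): 6×136 by 136×9 → 6×9, cost 6·136·9 = 7344; (L₁ (L₂ L₃)): 27×6 by 6×9 → 27×9, cost 27·6·9 = 1458; cumulative 8802. Total 8802.
Order ((L₁ L₂) L₃): (L₁ L₂): 27×6 by 6×136 → 27×136, cost 27·6·136 = 22032; ((L₁ L₂) L₃): 27×136 by 136×9 → 27×9, cost 27·136·9 = 33048; cumulative 55080. Total 55080.
Minimum: 8802.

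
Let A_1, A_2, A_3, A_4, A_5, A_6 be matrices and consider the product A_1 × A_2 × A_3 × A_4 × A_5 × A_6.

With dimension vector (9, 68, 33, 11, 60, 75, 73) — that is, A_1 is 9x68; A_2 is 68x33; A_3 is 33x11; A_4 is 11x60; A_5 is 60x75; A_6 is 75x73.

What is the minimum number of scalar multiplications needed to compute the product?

Adjacent pairs: A_1A_2 = 9·68·33 = 20196; A_2A_3 = 68·33·11 = 24684; A_3A_4 = 33·11·60 = 21780; A_4A_5 = 11·60·75 = 49500; A_5A_6 = 60·75·73 = 328500.
Length 3: A_1..A_3: k=1: 0+24684+9·68·11=31416; k=2: 20196+0+9·33·11=23463 → min 23463 | A_2..A_4: k=2: 0+21780+68·33·60=156420; k=3: 24684+0+68·11·60=69564 → min 69564 | A_3..A_5: k=3: 0+49500+33·11·75=76725; k=4: 21780+0+33·60·75=170280 → min 76725 | A_4..A_6: k=4: 0+328500+11·60·73=376680; k=5: 49500+0+11·75·73=109725 → min 109725.
Length 4: A_1..A_4: k=1: 0+69564+9·68·60=106284; k=2: 20196+21780+9·33·60=59796; k=3: 23463+0+9·11·60=29403 → min 29403 | A_2..A_5: k=2: 0+76725+68·33·75=245025; k=3: 24684+49500+68·11·75=130284; k=4: 69564+0+68·60·75=375564 → min 130284 | A_3..A_6: k=3: 0+109725+33·11·73=136224; k=4: 21780+328500+33·60·73=494820; k=5: 76725+0+33·75·73=257400 → min 136224.
Length 5: A_1..A_5: k=1: 0+130284+9·68·75=176184; k=2: 20196+76725+9·33·75=119196; k=3: 23463+49500+9·11·75=80388; k=4: 29403+0+9·60·75=69903 → min 69903 | A_2..A_6: k=2: 0+136224+68·33·73=300036; k=3: 24684+109725+68·11·73=189013; k=4: 69564+328500+68·60·73=695904; k=5: 130284+0+68·75·73=502584 → min 189013.
Length 6: A_1..A_6: k=1: 0+189013+9·68·73=233689; k=2: 20196+136224+9·33·73=178101; k=3: 23463+109725+9·11·73=140415; k=4: 29403+328500+9·60·73=397323; k=5: 69903+0+9·75·73=119178 → min 119178.
Optimal order: (((((A_1 × A_2) × A_3) × A_4) × A_5) × A_6) with cost 119178.

119178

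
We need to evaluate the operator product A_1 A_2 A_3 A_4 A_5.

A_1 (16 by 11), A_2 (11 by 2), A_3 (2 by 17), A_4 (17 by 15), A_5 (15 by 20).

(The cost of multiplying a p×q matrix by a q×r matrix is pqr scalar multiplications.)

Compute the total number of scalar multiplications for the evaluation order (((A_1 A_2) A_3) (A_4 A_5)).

11436

(A_1 A_2): 16×11 by 11×2 → 16×2, cost 16·11·2 = 352
((A_1 A_2) A_3): 16×2 by 2×17 → 16×17, cost 16·2·17 = 544; cumulative 896
(A_4 A_5): 17×15 by 15×20 → 17×20, cost 17·15·20 = 5100
(((A_1 A_2) A_3) (A_4 A_5)): 16×17 by 17×20 → 16×20, cost 16·17·20 = 5440; cumulative 11436
Total: 11436 scalar multiplications.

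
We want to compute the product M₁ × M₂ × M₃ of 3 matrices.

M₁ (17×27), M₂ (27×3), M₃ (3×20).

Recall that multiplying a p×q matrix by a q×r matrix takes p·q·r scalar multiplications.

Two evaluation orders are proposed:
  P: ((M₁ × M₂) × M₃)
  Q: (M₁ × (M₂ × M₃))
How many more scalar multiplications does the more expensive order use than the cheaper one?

8403

Order P = ((M₁ × M₂) × M₃): (M₁ × M₂): 17×27 by 27×3 → 17×3, cost 17·27·3 = 1377; ((M₁ × M₂) × M₃): 17×3 by 3×20 → 17×20, cost 17·3·20 = 1020; cumulative 2397. Total 2397.
Order Q = (M₁ × (M₂ × M₃)): (M₂ × M₃): 27×3 by 3×20 → 27×20, cost 27·3·20 = 1620; (M₁ × (M₂ × M₃)): 17×27 by 27×20 → 17×20, cost 17·27·20 = 9180; cumulative 10800. Total 10800.
Difference: |2397 − 10800| = 8403.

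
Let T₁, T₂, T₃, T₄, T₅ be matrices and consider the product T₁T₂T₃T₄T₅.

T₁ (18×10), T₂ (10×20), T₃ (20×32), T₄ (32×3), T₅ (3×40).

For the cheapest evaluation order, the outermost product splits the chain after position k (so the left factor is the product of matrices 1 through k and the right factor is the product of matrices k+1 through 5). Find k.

Adjacent pairs: T₁T₂ = 18·10·20 = 3600; T₂T₃ = 10·20·32 = 6400; T₃T₄ = 20·32·3 = 1920; T₄T₅ = 32·3·40 = 3840.
Length 3: T₁..T₃: k=1: 0+6400+18·10·32=12160; k=2: 3600+0+18·20·32=15120 → min 12160 | T₂..T₄: k=2: 0+1920+10·20·3=2520; k=3: 6400+0+10·32·3=7360 → min 2520 | T₃..T₅: k=3: 0+3840+20·32·40=29440; k=4: 1920+0+20·3·40=4320 → min 4320.
Length 4: T₁..T₄: k=1: 0+2520+18·10·3=3060; k=2: 3600+1920+18·20·3=6600; k=3: 12160+0+18·32·3=13888 → min 3060 | T₂..T₅: k=2: 0+4320+10·20·40=12320; k=3: 6400+3840+10·32·40=23040; k=4: 2520+0+10·3·40=3720 → min 3720.
Top-level splits: k=1: (T₁..T₁)·(T₂..T₅) → 0+3720+18·10·40 = 10920; k=2: (T₁..T₂)·(T₃..T₅) → 3600+4320+18·20·40 = 22320; k=3: (T₁..T₃)·(T₄..T₅) → 12160+3840+18·32·40 = 39040; k=4: (T₁..T₄)·(T₅..T₅) → 3060+0+18·3·40 = 5220.
Best split is after T₄, i.e. k = 4.

4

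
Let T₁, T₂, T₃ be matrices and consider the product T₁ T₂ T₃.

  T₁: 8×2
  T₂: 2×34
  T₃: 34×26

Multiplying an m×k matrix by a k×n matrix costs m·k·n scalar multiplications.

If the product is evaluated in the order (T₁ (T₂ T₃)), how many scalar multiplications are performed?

2184

(T₂ T₃): 2×34 by 34×26 → 2×26, cost 2·34·26 = 1768
(T₁ (T₂ T₃)): 8×2 by 2×26 → 8×26, cost 8·2·26 = 416; cumulative 2184
Total: 2184 scalar multiplications.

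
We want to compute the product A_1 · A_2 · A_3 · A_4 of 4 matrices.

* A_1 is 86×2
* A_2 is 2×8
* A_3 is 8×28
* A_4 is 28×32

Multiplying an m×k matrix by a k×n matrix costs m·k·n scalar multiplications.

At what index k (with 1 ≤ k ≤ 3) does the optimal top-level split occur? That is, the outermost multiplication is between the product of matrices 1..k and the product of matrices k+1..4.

1

Adjacent pairs: A_1A_2 = 86·2·8 = 1376; A_2A_3 = 2·8·28 = 448; A_3A_4 = 8·28·32 = 7168.
Length 3: A_1..A_3: k=1: 0+448+86·2·28=5264; k=2: 1376+0+86·8·28=20640 → min 5264 | A_2..A_4: k=2: 0+7168+2·8·32=7680; k=3: 448+0+2·28·32=2240 → min 2240.
Top-level splits: k=1: (A_1..A_1)·(A_2..A_4) → 0+2240+86·2·32 = 7744; k=2: (A_1..A_2)·(A_3..A_4) → 1376+7168+86·8·32 = 30560; k=3: (A_1..A_3)·(A_4..A_4) → 5264+0+86·28·32 = 82320.
Best split is after A_1, i.e. k = 1.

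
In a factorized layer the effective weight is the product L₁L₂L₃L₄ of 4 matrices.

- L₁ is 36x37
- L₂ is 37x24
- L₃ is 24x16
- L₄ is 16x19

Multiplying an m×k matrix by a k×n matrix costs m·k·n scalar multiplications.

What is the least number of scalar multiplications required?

46464

Adjacent pairs: L₁L₂ = 36·37·24 = 31968; L₂L₃ = 37·24·16 = 14208; L₃L₄ = 24·16·19 = 7296.
Length 3: L₁..L₃: k=1: 0+14208+36·37·16=35520; k=2: 31968+0+36·24·16=45792 → min 35520 | L₂..L₄: k=2: 0+7296+37·24·19=24168; k=3: 14208+0+37·16·19=25456 → min 24168.
Length 4: L₁..L₄: k=1: 0+24168+36·37·19=49476; k=2: 31968+7296+36·24·19=55680; k=3: 35520+0+36·16·19=46464 → min 46464.
Optimal order: ((L₁(L₂L₃))L₄) with cost 46464.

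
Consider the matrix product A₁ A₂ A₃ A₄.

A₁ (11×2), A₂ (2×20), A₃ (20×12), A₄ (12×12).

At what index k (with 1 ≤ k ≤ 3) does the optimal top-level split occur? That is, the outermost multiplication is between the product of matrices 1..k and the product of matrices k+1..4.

1

Adjacent pairs: A₁A₂ = 11·2·20 = 440; A₂A₃ = 2·20·12 = 480; A₃A₄ = 20·12·12 = 2880.
Length 3: A₁..A₃: k=1: 0+480+11·2·12=744; k=2: 440+0+11·20·12=3080 → min 744 | A₂..A₄: k=2: 0+2880+2·20·12=3360; k=3: 480+0+2·12·12=768 → min 768.
Top-level splits: k=1: (A₁..A₁)·(A₂..A₄) → 0+768+11·2·12 = 1032; k=2: (A₁..A₂)·(A₃..A₄) → 440+2880+11·20·12 = 5960; k=3: (A₁..A₃)·(A₄..A₄) → 744+0+11·12·12 = 2328.
Best split is after A₁, i.e. k = 1.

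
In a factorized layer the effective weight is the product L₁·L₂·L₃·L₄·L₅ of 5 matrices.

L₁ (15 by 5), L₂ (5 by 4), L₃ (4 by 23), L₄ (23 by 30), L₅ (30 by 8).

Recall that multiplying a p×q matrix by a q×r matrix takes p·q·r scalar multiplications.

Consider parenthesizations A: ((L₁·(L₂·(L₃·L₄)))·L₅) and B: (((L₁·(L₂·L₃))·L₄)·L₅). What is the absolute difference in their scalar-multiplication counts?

6925

Order A = ((L₁·(L₂·(L₃·L₄)))·L₅): (L₃·L₄): 4×23 by 23×30 → 4×30, cost 4·23·30 = 2760; (L₂·(L₃·L₄)): 5×4 by 4×30 → 5×30, cost 5·4·30 = 600; cumulative 3360; (L₁·(L₂·(L₃·L₄))): 15×5 by 5×30 → 15×30, cost 15·5·30 = 2250; cumulative 5610; ((L₁·(L₂·(L₃·L₄)))·L₅): 15×30 by 30×8 → 15×8, cost 15·30·8 = 3600; cumulative 9210. Total 9210.
Order B = (((L₁·(L₂·L₃))·L₄)·L₅): (L₂·L₃): 5×4 by 4×23 → 5×23, cost 5·4·23 = 460; (L₁·(L₂·L₃)): 15×5 by 5×23 → 15×23, cost 15·5·23 = 1725; cumulative 2185; ((L₁·(L₂·L₃))·L₄): 15×23 by 23×30 → 15×30, cost 15·23·30 = 10350; cumulative 12535; (((L₁·(L₂·L₃))·L₄)·L₅): 15×30 by 30×8 → 15×8, cost 15·30·8 = 3600; cumulative 16135. Total 16135.
Difference: |9210 − 16135| = 6925.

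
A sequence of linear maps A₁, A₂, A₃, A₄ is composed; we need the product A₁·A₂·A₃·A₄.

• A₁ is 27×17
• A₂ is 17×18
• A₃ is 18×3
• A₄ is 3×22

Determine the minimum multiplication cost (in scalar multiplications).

4077

Adjacent pairs: A₁A₂ = 27·17·18 = 8262; A₂A₃ = 17·18·3 = 918; A₃A₄ = 18·3·22 = 1188.
Length 3: A₁..A₃: k=1: 0+918+27·17·3=2295; k=2: 8262+0+27·18·3=9720 → min 2295 | A₂..A₄: k=2: 0+1188+17·18·22=7920; k=3: 918+0+17·3·22=2040 → min 2040.
Length 4: A₁..A₄: k=1: 0+2040+27·17·22=12138; k=2: 8262+1188+27·18·22=20142; k=3: 2295+0+27·3·22=4077 → min 4077.
Optimal order: ((A₁·(A₂·A₃))·A₄) with cost 4077.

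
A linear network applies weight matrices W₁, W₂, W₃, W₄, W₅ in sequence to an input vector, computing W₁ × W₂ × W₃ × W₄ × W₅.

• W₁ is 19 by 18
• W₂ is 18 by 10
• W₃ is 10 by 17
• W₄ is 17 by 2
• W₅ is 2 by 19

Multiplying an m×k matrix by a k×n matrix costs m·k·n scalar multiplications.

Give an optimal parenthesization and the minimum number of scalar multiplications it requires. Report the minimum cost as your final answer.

2106

Adjacent pairs: W₁W₂ = 19·18·10 = 3420; W₂W₃ = 18·10·17 = 3060; W₃W₄ = 10·17·2 = 340; W₄W₅ = 17·2·19 = 646.
Length 3: W₁..W₃: k=1: 0+3060+19·18·17=8874; k=2: 3420+0+19·10·17=6650 → min 6650 | W₂..W₄: k=2: 0+340+18·10·2=700; k=3: 3060+0+18·17·2=3672 → min 700 | W₃..W₅: k=3: 0+646+10·17·19=3876; k=4: 340+0+10·2·19=720 → min 720.
Length 4: W₁..W₄: k=1: 0+700+19·18·2=1384; k=2: 3420+340+19·10·2=4140; k=3: 6650+0+19·17·2=7296 → min 1384 | W₂..W₅: k=2: 0+720+18·10·19=4140; k=3: 3060+646+18·17·19=9520; k=4: 700+0+18·2·19=1384 → min 1384.
Length 5: W₁..W₅: k=1: 0+1384+19·18·19=7882; k=2: 3420+720+19·10·19=7750; k=3: 6650+646+19·17·19=13433; k=4: 1384+0+19·2·19=2106 → min 2106.
Optimal parenthesization: ((W₁ × (W₂ × (W₃ × W₄))) × W₅) with cost 2106.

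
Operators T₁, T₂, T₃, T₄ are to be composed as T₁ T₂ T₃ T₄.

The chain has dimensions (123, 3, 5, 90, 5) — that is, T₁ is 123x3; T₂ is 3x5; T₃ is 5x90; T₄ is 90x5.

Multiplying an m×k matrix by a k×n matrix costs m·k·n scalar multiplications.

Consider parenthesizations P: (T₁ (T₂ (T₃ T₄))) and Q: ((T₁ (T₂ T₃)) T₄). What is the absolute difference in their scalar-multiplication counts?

Order P = (T₁ (T₂ (T₃ T₄))): (T₃ T₄): 5×90 by 90×5 → 5×5, cost 5·90·5 = 2250; (T₂ (T₃ T₄)): 3×5 by 5×5 → 3×5, cost 3·5·5 = 75; cumulative 2325; (T₁ (T₂ (T₃ T₄))): 123×3 by 3×5 → 123×5, cost 123·3·5 = 1845; cumulative 4170. Total 4170.
Order Q = ((T₁ (T₂ T₃)) T₄): (T₂ T₃): 3×5 by 5×90 → 3×90, cost 3·5·90 = 1350; (T₁ (T₂ T₃)): 123×3 by 3×90 → 123×90, cost 123·3·90 = 33210; cumulative 34560; ((T₁ (T₂ T₃)) T₄): 123×90 by 90×5 → 123×5, cost 123·90·5 = 55350; cumulative 89910. Total 89910.
Difference: |4170 − 89910| = 85740.

85740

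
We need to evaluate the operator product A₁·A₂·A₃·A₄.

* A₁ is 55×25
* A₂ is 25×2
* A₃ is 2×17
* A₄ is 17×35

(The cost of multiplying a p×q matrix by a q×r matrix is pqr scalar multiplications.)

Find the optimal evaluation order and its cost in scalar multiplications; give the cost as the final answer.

7790

Adjacent pairs: A₁A₂ = 55·25·2 = 2750; A₂A₃ = 25·2·17 = 850; A₃A₄ = 2·17·35 = 1190.
Length 3: A₁..A₃: k=1: 0+850+55·25·17=24225; k=2: 2750+0+55·2·17=4620 → min 4620 | A₂..A₄: k=2: 0+1190+25·2·35=2940; k=3: 850+0+25·17·35=15725 → min 2940.
Length 4: A₁..A₄: k=1: 0+2940+55·25·35=51065; k=2: 2750+1190+55·2·35=7790; k=3: 4620+0+55·17·35=37345 → min 7790.
Optimal parenthesization: ((A₁·A₂)·(A₃·A₄)) with cost 7790.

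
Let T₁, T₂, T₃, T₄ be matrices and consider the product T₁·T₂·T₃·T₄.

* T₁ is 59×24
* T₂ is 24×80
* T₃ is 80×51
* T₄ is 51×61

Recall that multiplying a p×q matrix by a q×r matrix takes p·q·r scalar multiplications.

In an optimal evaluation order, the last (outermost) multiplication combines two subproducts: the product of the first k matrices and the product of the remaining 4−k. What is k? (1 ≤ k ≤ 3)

Adjacent pairs: T₁T₂ = 59·24·80 = 113280; T₂T₃ = 24·80·51 = 97920; T₃T₄ = 80·51·61 = 248880.
Length 3: T₁..T₃: k=1: 0+97920+59·24·51=170136; k=2: 113280+0+59·80·51=354000 → min 170136 | T₂..T₄: k=2: 0+248880+24·80·61=366000; k=3: 97920+0+24·51·61=172584 → min 172584.
Top-level splits: k=1: (T₁..T₁)·(T₂..T₄) → 0+172584+59·24·61 = 258960; k=2: (T₁..T₂)·(T₃..T₄) → 113280+248880+59·80·61 = 650080; k=3: (T₁..T₃)·(T₄..T₄) → 170136+0+59·51·61 = 353685.
Best split is after T₁, i.e. k = 1.

1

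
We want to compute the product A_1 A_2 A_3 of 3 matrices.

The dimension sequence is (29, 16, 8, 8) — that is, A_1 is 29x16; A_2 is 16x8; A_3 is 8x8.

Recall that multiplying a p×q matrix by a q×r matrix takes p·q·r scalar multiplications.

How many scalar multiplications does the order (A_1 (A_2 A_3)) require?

(A_2 A_3): 16×8 by 8×8 → 16×8, cost 16·8·8 = 1024
(A_1 (A_2 A_3)): 29×16 by 16×8 → 29×8, cost 29·16·8 = 3712; cumulative 4736
Total: 4736 scalar multiplications.

4736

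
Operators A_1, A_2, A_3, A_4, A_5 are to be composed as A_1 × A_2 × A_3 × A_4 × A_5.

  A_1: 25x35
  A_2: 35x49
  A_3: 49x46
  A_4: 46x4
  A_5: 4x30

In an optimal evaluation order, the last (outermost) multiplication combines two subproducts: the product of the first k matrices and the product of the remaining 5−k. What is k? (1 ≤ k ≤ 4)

Adjacent pairs: A_1A_2 = 25·35·49 = 42875; A_2A_3 = 35·49·46 = 78890; A_3A_4 = 49·46·4 = 9016; A_4A_5 = 46·4·30 = 5520.
Length 3: A_1..A_3: k=1: 0+78890+25·35·46=119140; k=2: 42875+0+25·49·46=99225 → min 99225 | A_2..A_4: k=2: 0+9016+35·49·4=15876; k=3: 78890+0+35·46·4=85330 → min 15876 | A_3..A_5: k=3: 0+5520+49·46·30=73140; k=4: 9016+0+49·4·30=14896 → min 14896.
Length 4: A_1..A_4: k=1: 0+15876+25·35·4=19376; k=2: 42875+9016+25·49·4=56791; k=3: 99225+0+25·46·4=103825 → min 19376 | A_2..A_5: k=2: 0+14896+35·49·30=66346; k=3: 78890+5520+35·46·30=132710; k=4: 15876+0+35·4·30=20076 → min 20076.
Top-level splits: k=1: (A_1..A_1)·(A_2..A_5) → 0+20076+25·35·30 = 46326; k=2: (A_1..A_2)·(A_3..A_5) → 42875+14896+25·49·30 = 94521; k=3: (A_1..A_3)·(A_4..A_5) → 99225+5520+25·46·30 = 139245; k=4: (A_1..A_4)·(A_5..A_5) → 19376+0+25·4·30 = 22376.
Best split is after A_4, i.e. k = 4.

4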